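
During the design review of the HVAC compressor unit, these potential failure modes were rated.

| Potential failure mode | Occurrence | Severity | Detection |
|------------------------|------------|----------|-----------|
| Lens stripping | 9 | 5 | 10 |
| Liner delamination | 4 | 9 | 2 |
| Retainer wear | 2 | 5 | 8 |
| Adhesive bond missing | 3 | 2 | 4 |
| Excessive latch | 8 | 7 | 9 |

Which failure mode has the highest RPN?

Excessive latch

RPN = Severity × Occurrence × Detection:
  Lens stripping: 5 × 9 × 10 = 450
  Liner delamination: 9 × 4 × 2 = 72
  Retainer wear: 5 × 2 × 8 = 80
  Adhesive bond missing: 2 × 3 × 4 = 24
  Excessive latch: 7 × 8 × 9 = 504
Highest RPN is 504 → Excessive latch.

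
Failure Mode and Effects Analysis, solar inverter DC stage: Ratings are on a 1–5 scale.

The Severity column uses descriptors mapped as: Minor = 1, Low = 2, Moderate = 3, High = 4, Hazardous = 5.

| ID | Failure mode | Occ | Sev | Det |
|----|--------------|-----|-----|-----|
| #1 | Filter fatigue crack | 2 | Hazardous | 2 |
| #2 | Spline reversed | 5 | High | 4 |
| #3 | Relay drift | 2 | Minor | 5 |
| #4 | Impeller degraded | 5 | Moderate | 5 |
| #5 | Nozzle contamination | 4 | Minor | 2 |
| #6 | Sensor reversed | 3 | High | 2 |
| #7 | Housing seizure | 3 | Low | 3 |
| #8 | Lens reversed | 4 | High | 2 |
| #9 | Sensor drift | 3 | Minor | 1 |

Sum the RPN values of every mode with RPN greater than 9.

259

RPN = Severity × Occurrence × Detection:
  #1: 5 × 2 × 2 = 20
  #2: 4 × 5 × 4 = 80
  #3: 1 × 2 × 5 = 10
  #4: 3 × 5 × 5 = 75
  #5: 1 × 4 × 2 = 8
  #6: 4 × 3 × 2 = 24
  #7: 2 × 3 × 3 = 18
  #8: 4 × 4 × 2 = 32
  #9: 1 × 3 × 1 = 3
RPN > 9: #1 (20), #2 (80), #3 (10), #4 (75), #6 (24), #7 (18), #8 (32).
Sum: 20 + 80 + 10 + 75 + 24 + 18 + 32 = 259.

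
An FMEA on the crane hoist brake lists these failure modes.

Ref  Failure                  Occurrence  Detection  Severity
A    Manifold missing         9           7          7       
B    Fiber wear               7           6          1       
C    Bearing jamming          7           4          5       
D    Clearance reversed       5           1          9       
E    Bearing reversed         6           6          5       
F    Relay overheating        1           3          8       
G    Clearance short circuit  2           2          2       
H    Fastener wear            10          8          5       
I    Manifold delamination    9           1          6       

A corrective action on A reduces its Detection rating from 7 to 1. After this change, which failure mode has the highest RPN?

RPN = Severity × Occurrence × Detection:
  A: 7 × 9 × 7 = 441
  B: 1 × 7 × 6 = 42
  C: 5 × 7 × 4 = 140
  D: 9 × 5 × 1 = 45
  E: 5 × 6 × 6 = 180
  F: 8 × 1 × 3 = 24
  G: 2 × 2 × 2 = 8
  H: 5 × 10 × 8 = 400
  I: 6 × 9 × 1 = 54
After action: A → 7 × 9 × 1 = 63.
Revised RPNs: H=400, E=180, C=140, A=63, I=54, D=45, B=42, F=24, G=8.
Highest is now H (400).

H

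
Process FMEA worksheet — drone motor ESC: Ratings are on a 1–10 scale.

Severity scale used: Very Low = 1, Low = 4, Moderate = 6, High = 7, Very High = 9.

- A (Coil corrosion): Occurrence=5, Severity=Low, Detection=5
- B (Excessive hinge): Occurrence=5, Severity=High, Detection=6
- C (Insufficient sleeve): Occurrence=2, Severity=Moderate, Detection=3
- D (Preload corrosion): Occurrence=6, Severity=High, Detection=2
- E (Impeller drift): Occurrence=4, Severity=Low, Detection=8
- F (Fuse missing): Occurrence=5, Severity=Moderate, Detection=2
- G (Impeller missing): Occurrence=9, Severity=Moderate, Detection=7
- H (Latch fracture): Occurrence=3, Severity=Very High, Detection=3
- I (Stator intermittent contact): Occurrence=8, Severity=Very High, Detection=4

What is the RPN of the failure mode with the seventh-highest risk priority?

RPN = Severity × Occurrence × Detection:
  A: 4 × 5 × 5 = 100
  B: 7 × 5 × 6 = 210
  C: 6 × 2 × 3 = 36
  D: 7 × 6 × 2 = 84
  E: 4 × 4 × 8 = 128
  F: 6 × 5 × 2 = 60
  G: 6 × 9 × 7 = 378
  H: 9 × 3 × 3 = 81
  I: 9 × 8 × 4 = 288
Sorted descending: 378, 288, 210, 128, 100, 84, 81, 60, 36.
The seventh-highest RPN is 81 (H).

81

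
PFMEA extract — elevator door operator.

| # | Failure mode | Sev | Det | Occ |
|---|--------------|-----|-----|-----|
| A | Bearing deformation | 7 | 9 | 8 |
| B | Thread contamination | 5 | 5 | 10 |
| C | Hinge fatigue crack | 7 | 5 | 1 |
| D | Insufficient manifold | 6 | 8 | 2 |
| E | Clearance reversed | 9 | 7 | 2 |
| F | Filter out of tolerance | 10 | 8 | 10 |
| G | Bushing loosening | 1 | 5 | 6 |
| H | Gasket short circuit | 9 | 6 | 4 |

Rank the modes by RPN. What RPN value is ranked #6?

RPN = Severity × Occurrence × Detection:
  A: 7 × 8 × 9 = 504
  B: 5 × 10 × 5 = 250
  C: 7 × 1 × 5 = 35
  D: 6 × 2 × 8 = 96
  E: 9 × 2 × 7 = 126
  F: 10 × 10 × 8 = 800
  G: 1 × 6 × 5 = 30
  H: 9 × 4 × 6 = 216
Sorted descending: 800, 504, 250, 216, 126, 96, 35, 30.
The sixth-highest RPN is 96 (D).

96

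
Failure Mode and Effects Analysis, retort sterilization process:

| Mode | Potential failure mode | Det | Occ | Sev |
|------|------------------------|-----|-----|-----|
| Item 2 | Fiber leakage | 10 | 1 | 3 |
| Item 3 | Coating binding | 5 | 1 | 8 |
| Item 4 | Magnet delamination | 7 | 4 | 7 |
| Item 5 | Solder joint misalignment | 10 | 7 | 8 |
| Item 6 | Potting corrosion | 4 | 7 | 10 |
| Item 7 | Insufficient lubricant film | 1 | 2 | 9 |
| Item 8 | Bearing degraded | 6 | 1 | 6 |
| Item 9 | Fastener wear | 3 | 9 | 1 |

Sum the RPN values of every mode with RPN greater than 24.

1169

RPN = Severity × Occurrence × Detection:
  Item 2: 3 × 1 × 10 = 30
  Item 3: 8 × 1 × 5 = 40
  Item 4: 7 × 4 × 7 = 196
  Item 5: 8 × 7 × 10 = 560
  Item 6: 10 × 7 × 4 = 280
  Item 7: 9 × 2 × 1 = 18
  Item 8: 6 × 1 × 6 = 36
  Item 9: 1 × 9 × 3 = 27
RPN > 24: Item 2 (30), Item 3 (40), Item 4 (196), Item 5 (560), Item 6 (280), Item 8 (36), Item 9 (27).
Sum: 30 + 40 + 196 + 560 + 280 + 36 + 27 = 1169.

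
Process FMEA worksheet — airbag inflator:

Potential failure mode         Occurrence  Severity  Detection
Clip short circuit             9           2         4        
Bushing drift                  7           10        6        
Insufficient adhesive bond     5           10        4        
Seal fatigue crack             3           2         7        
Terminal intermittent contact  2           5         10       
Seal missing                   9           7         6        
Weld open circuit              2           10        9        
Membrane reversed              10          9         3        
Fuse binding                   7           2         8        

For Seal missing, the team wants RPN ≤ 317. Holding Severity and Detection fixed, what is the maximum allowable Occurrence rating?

7

Seal missing: S=7, O=9, D=6 → current RPN = 378.
Fixed product = 42. Need 42 × O ≤ 317, so O ≤ 317/42 = 7.55.
Maximum integer Occurrence rating = 7 (gives RPN 294; O=8 would give 336 > 317).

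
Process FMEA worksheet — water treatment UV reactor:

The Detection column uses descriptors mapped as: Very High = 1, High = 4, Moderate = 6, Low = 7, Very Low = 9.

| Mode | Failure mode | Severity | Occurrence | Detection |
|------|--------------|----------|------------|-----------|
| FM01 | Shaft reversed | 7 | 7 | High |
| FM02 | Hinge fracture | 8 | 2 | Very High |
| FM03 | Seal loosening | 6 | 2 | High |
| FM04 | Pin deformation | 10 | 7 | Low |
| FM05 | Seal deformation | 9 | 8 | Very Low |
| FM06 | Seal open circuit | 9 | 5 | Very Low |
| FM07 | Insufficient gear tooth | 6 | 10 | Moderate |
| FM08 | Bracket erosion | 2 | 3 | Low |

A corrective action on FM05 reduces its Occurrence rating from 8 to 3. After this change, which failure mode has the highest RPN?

FM04

RPN = Severity × Occurrence × Detection:
  FM01: 7 × 7 × 4 = 196
  FM02: 8 × 2 × 1 = 16
  FM03: 6 × 2 × 4 = 48
  FM04: 10 × 7 × 7 = 490
  FM05: 9 × 8 × 9 = 648
  FM06: 9 × 5 × 9 = 405
  FM07: 6 × 10 × 6 = 360
  FM08: 2 × 3 × 7 = 42
After action: FM05 → 9 × 3 × 9 = 243.
Revised RPNs: FM04=490, FM06=405, FM07=360, FM05=243, FM01=196, FM03=48, FM08=42, FM02=16.
Highest is now FM04 (490).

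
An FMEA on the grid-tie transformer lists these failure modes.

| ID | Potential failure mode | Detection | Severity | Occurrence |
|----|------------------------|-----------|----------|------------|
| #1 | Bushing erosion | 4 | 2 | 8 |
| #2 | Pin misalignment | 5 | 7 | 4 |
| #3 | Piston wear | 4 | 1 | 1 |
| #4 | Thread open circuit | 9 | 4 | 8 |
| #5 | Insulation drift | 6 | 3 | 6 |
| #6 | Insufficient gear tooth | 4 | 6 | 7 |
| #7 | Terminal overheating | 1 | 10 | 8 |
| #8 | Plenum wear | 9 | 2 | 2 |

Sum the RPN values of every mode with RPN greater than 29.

884

RPN = Severity × Occurrence × Detection:
  #1: 2 × 8 × 4 = 64
  #2: 7 × 4 × 5 = 140
  #3: 1 × 1 × 4 = 4
  #4: 4 × 8 × 9 = 288
  #5: 3 × 6 × 6 = 108
  #6: 6 × 7 × 4 = 168
  #7: 10 × 8 × 1 = 80
  #8: 2 × 2 × 9 = 36
RPN > 29: #1 (64), #2 (140), #4 (288), #5 (108), #6 (168), #7 (80), #8 (36).
Sum: 64 + 140 + 288 + 108 + 168 + 80 + 36 = 884.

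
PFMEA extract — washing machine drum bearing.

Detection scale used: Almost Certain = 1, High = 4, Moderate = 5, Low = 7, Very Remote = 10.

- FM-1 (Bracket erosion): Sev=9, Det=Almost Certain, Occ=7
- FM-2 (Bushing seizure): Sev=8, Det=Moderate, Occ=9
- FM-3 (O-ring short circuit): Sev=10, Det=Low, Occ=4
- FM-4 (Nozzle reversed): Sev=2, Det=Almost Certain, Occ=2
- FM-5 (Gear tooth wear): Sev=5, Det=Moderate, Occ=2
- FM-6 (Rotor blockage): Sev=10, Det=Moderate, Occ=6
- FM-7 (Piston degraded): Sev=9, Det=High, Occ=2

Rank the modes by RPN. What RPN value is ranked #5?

RPN = Severity × Occurrence × Detection:
  FM-1: 9 × 7 × 1 = 63
  FM-2: 8 × 9 × 5 = 360
  FM-3: 10 × 4 × 7 = 280
  FM-4: 2 × 2 × 1 = 4
  FM-5: 5 × 2 × 5 = 50
  FM-6: 10 × 6 × 5 = 300
  FM-7: 9 × 2 × 4 = 72
Sorted descending: 360, 300, 280, 72, 63, 50, 4.
The fifth-highest RPN is 63 (FM-1).

63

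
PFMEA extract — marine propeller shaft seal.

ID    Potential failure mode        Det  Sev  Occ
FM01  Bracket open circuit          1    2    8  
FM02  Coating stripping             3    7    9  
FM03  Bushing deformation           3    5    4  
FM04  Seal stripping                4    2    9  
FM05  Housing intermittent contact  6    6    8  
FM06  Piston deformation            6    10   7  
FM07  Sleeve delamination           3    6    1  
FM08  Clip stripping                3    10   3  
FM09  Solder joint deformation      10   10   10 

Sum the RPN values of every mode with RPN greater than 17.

2137

RPN = Severity × Occurrence × Detection:
  FM01: 2 × 8 × 1 = 16
  FM02: 7 × 9 × 3 = 189
  FM03: 5 × 4 × 3 = 60
  FM04: 2 × 9 × 4 = 72
  FM05: 6 × 8 × 6 = 288
  FM06: 10 × 7 × 6 = 420
  FM07: 6 × 1 × 3 = 18
  FM08: 10 × 3 × 3 = 90
  FM09: 10 × 10 × 10 = 1000
RPN > 17: FM02 (189), FM03 (60), FM04 (72), FM05 (288), FM06 (420), FM07 (18), FM08 (90), FM09 (1000).
Sum: 189 + 60 + 72 + 288 + 420 + 18 + 90 + 1000 = 2137.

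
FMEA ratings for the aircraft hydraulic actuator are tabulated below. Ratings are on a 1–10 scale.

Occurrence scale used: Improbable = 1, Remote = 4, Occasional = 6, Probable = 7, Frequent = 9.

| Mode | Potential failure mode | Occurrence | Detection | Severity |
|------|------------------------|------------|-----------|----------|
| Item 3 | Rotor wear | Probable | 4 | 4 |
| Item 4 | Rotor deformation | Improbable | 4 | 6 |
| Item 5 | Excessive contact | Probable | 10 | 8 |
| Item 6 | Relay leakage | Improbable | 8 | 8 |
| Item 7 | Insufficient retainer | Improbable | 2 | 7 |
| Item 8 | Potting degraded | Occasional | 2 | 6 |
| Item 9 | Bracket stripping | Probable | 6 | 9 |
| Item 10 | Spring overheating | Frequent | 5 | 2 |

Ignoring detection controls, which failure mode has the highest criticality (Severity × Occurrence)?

Item 9

Criticality = Severity × Occurrence:
  Item 3: 4 × 7 = 28
  Item 4: 6 × 1 = 6
  Item 5: 8 × 7 = 56
  Item 6: 8 × 1 = 8
  Item 7: 7 × 1 = 7
  Item 8: 6 × 6 = 36
  Item 9: 9 × 7 = 63
  Item 10: 2 × 9 = 18
Highest criticality is 63 → Item 9.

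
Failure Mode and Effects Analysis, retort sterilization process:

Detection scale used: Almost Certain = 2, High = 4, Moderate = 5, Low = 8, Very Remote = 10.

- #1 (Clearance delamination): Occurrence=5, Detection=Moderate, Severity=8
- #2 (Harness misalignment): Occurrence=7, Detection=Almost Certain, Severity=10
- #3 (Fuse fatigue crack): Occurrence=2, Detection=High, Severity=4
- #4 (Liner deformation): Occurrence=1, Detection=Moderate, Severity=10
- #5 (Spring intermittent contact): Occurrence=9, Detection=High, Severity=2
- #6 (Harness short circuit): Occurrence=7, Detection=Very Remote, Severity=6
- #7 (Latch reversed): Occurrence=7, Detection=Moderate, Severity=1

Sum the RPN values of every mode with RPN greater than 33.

RPN = Severity × Occurrence × Detection:
  #1: 8 × 5 × 5 = 200
  #2: 10 × 7 × 2 = 140
  #3: 4 × 2 × 4 = 32
  #4: 10 × 1 × 5 = 50
  #5: 2 × 9 × 4 = 72
  #6: 6 × 7 × 10 = 420
  #7: 1 × 7 × 5 = 35
RPN > 33: #1 (200), #2 (140), #4 (50), #5 (72), #6 (420), #7 (35).
Sum: 200 + 140 + 50 + 72 + 420 + 35 = 917.

917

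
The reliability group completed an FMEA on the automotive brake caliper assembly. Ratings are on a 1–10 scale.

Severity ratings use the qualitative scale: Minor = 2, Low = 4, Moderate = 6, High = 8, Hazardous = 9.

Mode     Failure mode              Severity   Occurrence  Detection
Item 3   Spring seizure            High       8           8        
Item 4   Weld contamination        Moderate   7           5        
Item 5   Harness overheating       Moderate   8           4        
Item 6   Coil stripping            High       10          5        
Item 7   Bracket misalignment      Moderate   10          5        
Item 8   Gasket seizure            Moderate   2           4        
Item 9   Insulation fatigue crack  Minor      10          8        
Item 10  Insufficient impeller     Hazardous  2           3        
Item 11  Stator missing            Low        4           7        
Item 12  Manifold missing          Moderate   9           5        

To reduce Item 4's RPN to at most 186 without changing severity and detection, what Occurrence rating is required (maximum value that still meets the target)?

6

Item 4: S=6, O=7, D=5 → current RPN = 210.
Fixed product = 30. Need 30 × O ≤ 186, so O ≤ 186/30 = 6.20.
Maximum integer Occurrence rating = 6 (gives RPN 180; O=7 would give 210 > 186).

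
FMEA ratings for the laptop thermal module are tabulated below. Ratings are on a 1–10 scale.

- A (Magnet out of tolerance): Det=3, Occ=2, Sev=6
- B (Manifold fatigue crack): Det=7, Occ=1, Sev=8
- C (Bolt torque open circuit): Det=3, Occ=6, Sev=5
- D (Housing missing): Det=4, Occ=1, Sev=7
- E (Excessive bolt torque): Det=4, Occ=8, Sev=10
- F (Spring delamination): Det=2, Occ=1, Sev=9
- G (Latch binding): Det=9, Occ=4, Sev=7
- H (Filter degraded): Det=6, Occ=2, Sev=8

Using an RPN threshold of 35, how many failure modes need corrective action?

6

RPN = Severity × Occurrence × Detection:
  A: 6 × 2 × 3 = 36
  B: 8 × 1 × 7 = 56
  C: 5 × 6 × 3 = 90
  D: 7 × 1 × 4 = 28
  E: 10 × 8 × 4 = 320
  F: 9 × 1 × 2 = 18
  G: 7 × 4 × 9 = 252
  H: 8 × 2 × 6 = 96
Modes with RPN ≥ 35: A (36), B (56), C (90), E (320), G (252), H (96) → 6.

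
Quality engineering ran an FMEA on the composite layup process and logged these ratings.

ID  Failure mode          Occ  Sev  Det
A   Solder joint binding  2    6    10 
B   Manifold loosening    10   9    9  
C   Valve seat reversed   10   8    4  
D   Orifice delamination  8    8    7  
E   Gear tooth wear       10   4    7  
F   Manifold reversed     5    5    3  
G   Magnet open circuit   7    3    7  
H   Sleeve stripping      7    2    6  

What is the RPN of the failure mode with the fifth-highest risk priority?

147

RPN = Severity × Occurrence × Detection:
  A: 6 × 2 × 10 = 120
  B: 9 × 10 × 9 = 810
  C: 8 × 10 × 4 = 320
  D: 8 × 8 × 7 = 448
  E: 4 × 10 × 7 = 280
  F: 5 × 5 × 3 = 75
  G: 3 × 7 × 7 = 147
  H: 2 × 7 × 6 = 84
Sorted descending: 810, 448, 320, 280, 147, 120, 84, 75.
The fifth-highest RPN is 147 (G).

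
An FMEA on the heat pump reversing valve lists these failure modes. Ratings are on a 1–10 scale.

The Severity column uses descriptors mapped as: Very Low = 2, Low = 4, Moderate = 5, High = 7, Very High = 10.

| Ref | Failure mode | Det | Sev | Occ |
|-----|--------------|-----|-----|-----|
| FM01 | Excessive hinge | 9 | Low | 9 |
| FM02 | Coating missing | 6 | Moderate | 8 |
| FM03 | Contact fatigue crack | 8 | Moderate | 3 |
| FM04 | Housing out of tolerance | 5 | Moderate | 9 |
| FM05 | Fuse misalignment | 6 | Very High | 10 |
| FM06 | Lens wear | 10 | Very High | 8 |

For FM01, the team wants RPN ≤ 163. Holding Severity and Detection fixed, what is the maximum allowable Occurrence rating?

4

FM01: S=4, O=9, D=9 → current RPN = 324.
Fixed product = 36. Need 36 × O ≤ 163, so O ≤ 163/36 = 4.53.
Maximum integer Occurrence rating = 4 (gives RPN 144; O=5 would give 180 > 163).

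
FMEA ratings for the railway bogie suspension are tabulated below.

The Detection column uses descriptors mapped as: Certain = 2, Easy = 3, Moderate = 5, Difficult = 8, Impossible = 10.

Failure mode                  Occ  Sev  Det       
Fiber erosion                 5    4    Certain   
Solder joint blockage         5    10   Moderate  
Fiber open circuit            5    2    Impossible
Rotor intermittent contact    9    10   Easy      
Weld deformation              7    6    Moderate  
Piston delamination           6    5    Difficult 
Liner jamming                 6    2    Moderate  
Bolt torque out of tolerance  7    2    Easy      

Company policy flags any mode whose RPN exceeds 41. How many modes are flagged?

RPN = Severity × Occurrence × Detection:
  Fiber erosion: 4 × 5 × 2 = 40
  Solder joint blockage: 10 × 5 × 5 = 250
  Fiber open circuit: 2 × 5 × 10 = 100
  Rotor intermittent contact: 10 × 9 × 3 = 270
  Weld deformation: 6 × 7 × 5 = 210
  Piston delamination: 5 × 6 × 8 = 240
  Liner jamming: 2 × 6 × 5 = 60
  Bolt torque out of tolerance: 2 × 7 × 3 = 42
Modes with RPN > 41: Solder joint blockage (250), Fiber open circuit (100), Rotor intermittent contact (270), Weld deformation (210), Piston delamination (240), Liner jamming (60), Bolt torque out of tolerance (42) → 7.

7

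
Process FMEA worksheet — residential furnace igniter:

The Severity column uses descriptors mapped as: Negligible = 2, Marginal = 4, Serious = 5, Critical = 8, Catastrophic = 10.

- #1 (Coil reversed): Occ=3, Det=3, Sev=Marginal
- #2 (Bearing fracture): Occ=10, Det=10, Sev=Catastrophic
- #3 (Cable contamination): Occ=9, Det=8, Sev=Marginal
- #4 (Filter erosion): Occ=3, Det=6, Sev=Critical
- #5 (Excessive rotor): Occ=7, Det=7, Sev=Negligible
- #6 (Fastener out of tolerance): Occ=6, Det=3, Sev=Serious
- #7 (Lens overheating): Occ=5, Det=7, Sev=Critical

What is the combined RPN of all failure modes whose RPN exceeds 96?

1810

RPN = Severity × Occurrence × Detection:
  #1: 4 × 3 × 3 = 36
  #2: 10 × 10 × 10 = 1000
  #3: 4 × 9 × 8 = 288
  #4: 8 × 3 × 6 = 144
  #5: 2 × 7 × 7 = 98
  #6: 5 × 6 × 3 = 90
  #7: 8 × 5 × 7 = 280
RPN > 96: #2 (1000), #3 (288), #4 (144), #5 (98), #7 (280).
Sum: 1000 + 288 + 144 + 98 + 280 = 1810.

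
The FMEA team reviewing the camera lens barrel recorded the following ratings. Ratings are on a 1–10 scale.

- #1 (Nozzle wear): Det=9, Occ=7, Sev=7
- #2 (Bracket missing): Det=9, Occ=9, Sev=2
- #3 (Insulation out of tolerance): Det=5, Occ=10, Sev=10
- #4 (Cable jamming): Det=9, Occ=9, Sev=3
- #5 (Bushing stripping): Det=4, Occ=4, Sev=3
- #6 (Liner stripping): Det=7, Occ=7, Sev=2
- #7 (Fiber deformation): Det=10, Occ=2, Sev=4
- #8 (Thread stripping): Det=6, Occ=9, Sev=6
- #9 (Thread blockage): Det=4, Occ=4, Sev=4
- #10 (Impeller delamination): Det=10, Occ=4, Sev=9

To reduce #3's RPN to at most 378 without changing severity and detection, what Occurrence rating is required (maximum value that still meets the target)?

7

#3: S=10, O=10, D=5 → current RPN = 500.
Fixed product = 50. Need 50 × O ≤ 378, so O ≤ 378/50 = 7.56.
Maximum integer Occurrence rating = 7 (gives RPN 350; O=8 would give 400 > 378).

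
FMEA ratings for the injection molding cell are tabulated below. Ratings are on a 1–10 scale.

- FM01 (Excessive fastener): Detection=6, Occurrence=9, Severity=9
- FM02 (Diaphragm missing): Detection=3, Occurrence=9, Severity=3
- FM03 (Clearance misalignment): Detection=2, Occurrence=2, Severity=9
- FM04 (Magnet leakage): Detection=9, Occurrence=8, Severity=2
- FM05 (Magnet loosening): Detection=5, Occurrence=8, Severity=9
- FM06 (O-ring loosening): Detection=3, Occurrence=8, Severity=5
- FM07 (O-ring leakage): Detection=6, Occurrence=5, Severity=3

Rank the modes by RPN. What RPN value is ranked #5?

RPN = Severity × Occurrence × Detection:
  FM01: 9 × 9 × 6 = 486
  FM02: 3 × 9 × 3 = 81
  FM03: 9 × 2 × 2 = 36
  FM04: 2 × 8 × 9 = 144
  FM05: 9 × 8 × 5 = 360
  FM06: 5 × 8 × 3 = 120
  FM07: 3 × 5 × 6 = 90
Sorted descending: 486, 360, 144, 120, 90, 81, 36.
The fifth-highest RPN is 90 (FM07).

90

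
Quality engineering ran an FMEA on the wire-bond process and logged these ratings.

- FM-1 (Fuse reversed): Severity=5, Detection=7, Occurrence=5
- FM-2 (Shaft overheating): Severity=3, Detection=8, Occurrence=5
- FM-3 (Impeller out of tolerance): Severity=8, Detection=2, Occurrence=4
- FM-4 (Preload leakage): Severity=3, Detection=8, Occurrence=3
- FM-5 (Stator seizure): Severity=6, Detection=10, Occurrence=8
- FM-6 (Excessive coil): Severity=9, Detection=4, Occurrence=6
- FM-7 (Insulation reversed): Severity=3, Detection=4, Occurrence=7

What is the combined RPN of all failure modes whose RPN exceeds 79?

RPN = Severity × Occurrence × Detection:
  FM-1: 5 × 5 × 7 = 175
  FM-2: 3 × 5 × 8 = 120
  FM-3: 8 × 4 × 2 = 64
  FM-4: 3 × 3 × 8 = 72
  FM-5: 6 × 8 × 10 = 480
  FM-6: 9 × 6 × 4 = 216
  FM-7: 3 × 7 × 4 = 84
RPN > 79: FM-1 (175), FM-2 (120), FM-5 (480), FM-6 (216), FM-7 (84).
Sum: 175 + 120 + 480 + 216 + 84 = 1075.

1075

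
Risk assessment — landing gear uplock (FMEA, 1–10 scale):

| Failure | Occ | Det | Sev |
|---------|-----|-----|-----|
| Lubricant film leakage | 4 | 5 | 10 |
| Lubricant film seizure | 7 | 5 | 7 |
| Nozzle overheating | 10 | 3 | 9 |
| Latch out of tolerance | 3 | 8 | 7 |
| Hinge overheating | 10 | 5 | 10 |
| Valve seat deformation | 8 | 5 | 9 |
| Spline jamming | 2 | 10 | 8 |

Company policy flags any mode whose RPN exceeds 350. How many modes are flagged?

2

RPN = Severity × Occurrence × Detection:
  Lubricant film leakage: 10 × 4 × 5 = 200
  Lubricant film seizure: 7 × 7 × 5 = 245
  Nozzle overheating: 9 × 10 × 3 = 270
  Latch out of tolerance: 7 × 3 × 8 = 168
  Hinge overheating: 10 × 10 × 5 = 500
  Valve seat deformation: 9 × 8 × 5 = 360
  Spline jamming: 8 × 2 × 10 = 160
Modes with RPN > 350: Hinge overheating (500), Valve seat deformation (360) → 2.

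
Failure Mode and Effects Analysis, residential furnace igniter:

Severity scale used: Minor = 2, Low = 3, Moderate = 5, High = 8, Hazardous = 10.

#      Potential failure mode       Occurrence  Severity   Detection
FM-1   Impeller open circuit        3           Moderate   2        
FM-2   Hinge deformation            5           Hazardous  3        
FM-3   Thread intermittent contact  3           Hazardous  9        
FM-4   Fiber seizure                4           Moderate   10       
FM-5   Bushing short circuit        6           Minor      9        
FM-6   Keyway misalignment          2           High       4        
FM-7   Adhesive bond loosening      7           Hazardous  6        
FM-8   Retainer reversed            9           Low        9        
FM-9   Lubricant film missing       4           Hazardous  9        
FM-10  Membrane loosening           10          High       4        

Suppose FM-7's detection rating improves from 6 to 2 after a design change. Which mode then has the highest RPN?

RPN = Severity × Occurrence × Detection:
  FM-1: 5 × 3 × 2 = 30
  FM-2: 10 × 5 × 3 = 150
  FM-3: 10 × 3 × 9 = 270
  FM-4: 5 × 4 × 10 = 200
  FM-5: 2 × 6 × 9 = 108
  FM-6: 8 × 2 × 4 = 64
  FM-7: 10 × 7 × 6 = 420
  FM-8: 3 × 9 × 9 = 243
  FM-9: 10 × 4 × 9 = 360
  FM-10: 8 × 10 × 4 = 320
After action: FM-7 → 10 × 7 × 2 = 140.
Revised RPNs: FM-9=360, FM-10=320, FM-3=270, FM-8=243, FM-4=200, FM-2=150, FM-7=140, FM-5=108, FM-6=64, FM-1=30.
Highest is now FM-9 (360).

FM-9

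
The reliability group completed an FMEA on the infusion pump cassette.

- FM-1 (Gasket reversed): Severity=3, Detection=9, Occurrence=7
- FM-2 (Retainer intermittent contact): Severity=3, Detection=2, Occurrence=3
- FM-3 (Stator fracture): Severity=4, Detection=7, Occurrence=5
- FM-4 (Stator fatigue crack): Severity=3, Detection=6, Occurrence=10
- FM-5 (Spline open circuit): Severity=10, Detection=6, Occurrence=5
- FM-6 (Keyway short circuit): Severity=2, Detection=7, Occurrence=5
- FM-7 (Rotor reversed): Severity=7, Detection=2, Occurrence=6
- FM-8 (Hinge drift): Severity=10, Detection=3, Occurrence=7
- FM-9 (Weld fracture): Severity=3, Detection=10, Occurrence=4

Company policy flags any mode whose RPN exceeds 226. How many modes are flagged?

RPN = Severity × Occurrence × Detection:
  FM-1: 3 × 7 × 9 = 189
  FM-2: 3 × 3 × 2 = 18
  FM-3: 4 × 5 × 7 = 140
  FM-4: 3 × 10 × 6 = 180
  FM-5: 10 × 5 × 6 = 300
  FM-6: 2 × 5 × 7 = 70
  FM-7: 7 × 6 × 2 = 84
  FM-8: 10 × 7 × 3 = 210
  FM-9: 3 × 4 × 10 = 120
Modes with RPN > 226: FM-5 (300) → 1.

1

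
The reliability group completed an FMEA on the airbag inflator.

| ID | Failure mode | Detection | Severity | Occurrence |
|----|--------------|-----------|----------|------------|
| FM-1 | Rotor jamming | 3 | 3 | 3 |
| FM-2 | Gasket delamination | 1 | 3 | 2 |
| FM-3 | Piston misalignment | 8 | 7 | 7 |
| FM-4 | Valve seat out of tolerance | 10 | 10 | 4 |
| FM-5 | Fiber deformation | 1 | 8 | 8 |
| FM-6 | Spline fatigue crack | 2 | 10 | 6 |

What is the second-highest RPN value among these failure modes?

392

RPN = Severity × Occurrence × Detection:
  FM-1: 3 × 3 × 3 = 27
  FM-2: 3 × 2 × 1 = 6
  FM-3: 7 × 7 × 8 = 392
  FM-4: 10 × 4 × 10 = 400
  FM-5: 8 × 8 × 1 = 64
  FM-6: 10 × 6 × 2 = 120
Sorted descending: 400, 392, 120, 64, 27, 6.
The second-highest RPN is 392 (FM-3).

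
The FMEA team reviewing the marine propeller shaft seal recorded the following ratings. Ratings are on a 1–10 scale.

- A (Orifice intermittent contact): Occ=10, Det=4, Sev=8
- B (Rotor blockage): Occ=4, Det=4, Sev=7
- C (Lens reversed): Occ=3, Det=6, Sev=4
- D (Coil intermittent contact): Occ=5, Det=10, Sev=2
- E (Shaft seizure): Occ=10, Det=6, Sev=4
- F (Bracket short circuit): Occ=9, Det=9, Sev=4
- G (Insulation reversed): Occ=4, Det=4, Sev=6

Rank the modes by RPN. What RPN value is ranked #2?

RPN = Severity × Occurrence × Detection:
  A: 8 × 10 × 4 = 320
  B: 7 × 4 × 4 = 112
  C: 4 × 3 × 6 = 72
  D: 2 × 5 × 10 = 100
  E: 4 × 10 × 6 = 240
  F: 4 × 9 × 9 = 324
  G: 6 × 4 × 4 = 96
Sorted descending: 324, 320, 240, 112, 100, 96, 72.
The second-highest RPN is 320 (A).

320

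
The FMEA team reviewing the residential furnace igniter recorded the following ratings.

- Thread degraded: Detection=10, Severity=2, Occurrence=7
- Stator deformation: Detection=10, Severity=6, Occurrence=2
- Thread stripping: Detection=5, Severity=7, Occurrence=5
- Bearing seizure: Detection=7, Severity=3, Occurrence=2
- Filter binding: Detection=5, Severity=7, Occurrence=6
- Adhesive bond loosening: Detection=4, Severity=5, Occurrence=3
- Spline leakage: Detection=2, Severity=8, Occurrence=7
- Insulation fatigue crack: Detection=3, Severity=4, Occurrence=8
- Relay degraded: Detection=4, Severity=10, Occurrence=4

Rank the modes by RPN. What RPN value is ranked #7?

96

RPN = Severity × Occurrence × Detection:
  Thread degraded: 2 × 7 × 10 = 140
  Stator deformation: 6 × 2 × 10 = 120
  Thread stripping: 7 × 5 × 5 = 175
  Bearing seizure: 3 × 2 × 7 = 42
  Filter binding: 7 × 6 × 5 = 210
  Adhesive bond loosening: 5 × 3 × 4 = 60
  Spline leakage: 8 × 7 × 2 = 112
  Insulation fatigue crack: 4 × 8 × 3 = 96
  Relay degraded: 10 × 4 × 4 = 160
Sorted descending: 210, 175, 160, 140, 120, 112, 96, 60, 42.
The seventh-highest RPN is 96 (Insulation fatigue crack).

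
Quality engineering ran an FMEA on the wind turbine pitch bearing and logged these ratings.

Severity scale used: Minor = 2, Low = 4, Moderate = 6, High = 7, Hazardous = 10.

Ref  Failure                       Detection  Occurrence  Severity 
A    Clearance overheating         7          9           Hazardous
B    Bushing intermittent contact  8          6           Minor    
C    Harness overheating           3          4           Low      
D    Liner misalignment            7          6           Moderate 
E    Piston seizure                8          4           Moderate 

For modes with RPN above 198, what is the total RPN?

882

RPN = Severity × Occurrence × Detection:
  A: 10 × 9 × 7 = 630
  B: 2 × 6 × 8 = 96
  C: 4 × 4 × 3 = 48
  D: 6 × 6 × 7 = 252
  E: 6 × 4 × 8 = 192
RPN > 198: A (630), D (252).
Sum: 630 + 252 = 882.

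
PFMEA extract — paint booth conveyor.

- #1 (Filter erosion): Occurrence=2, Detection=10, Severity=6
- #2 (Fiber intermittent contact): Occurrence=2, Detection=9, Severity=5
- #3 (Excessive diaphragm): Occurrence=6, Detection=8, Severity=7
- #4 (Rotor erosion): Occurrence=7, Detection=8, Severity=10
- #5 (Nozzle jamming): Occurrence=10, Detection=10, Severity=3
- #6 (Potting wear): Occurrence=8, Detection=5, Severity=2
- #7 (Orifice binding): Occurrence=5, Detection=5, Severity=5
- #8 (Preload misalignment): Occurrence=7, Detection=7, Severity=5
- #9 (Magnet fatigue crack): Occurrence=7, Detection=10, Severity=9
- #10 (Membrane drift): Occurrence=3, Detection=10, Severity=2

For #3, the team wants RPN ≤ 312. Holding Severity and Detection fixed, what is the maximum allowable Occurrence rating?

#3: S=7, O=6, D=8 → current RPN = 336.
Fixed product = 56. Need 56 × O ≤ 312, so O ≤ 312/56 = 5.57.
Maximum integer Occurrence rating = 5 (gives RPN 280; O=6 would give 336 > 312).

5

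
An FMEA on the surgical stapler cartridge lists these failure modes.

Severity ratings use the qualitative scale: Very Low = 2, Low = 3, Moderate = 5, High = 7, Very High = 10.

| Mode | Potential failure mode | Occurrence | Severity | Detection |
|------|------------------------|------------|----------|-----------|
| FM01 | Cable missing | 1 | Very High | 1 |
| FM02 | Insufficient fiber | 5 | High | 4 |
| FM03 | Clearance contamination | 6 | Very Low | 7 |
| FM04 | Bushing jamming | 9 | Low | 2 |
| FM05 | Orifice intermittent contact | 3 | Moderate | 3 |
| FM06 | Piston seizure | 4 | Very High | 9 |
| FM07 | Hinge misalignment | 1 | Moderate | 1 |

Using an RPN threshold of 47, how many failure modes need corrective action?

RPN = Severity × Occurrence × Detection:
  FM01: 10 × 1 × 1 = 10
  FM02: 7 × 5 × 4 = 140
  FM03: 2 × 6 × 7 = 84
  FM04: 3 × 9 × 2 = 54
  FM05: 5 × 3 × 3 = 45
  FM06: 10 × 4 × 9 = 360
  FM07: 5 × 1 × 1 = 5
Modes with RPN ≥ 47: FM02 (140), FM03 (84), FM04 (54), FM06 (360) → 4.

4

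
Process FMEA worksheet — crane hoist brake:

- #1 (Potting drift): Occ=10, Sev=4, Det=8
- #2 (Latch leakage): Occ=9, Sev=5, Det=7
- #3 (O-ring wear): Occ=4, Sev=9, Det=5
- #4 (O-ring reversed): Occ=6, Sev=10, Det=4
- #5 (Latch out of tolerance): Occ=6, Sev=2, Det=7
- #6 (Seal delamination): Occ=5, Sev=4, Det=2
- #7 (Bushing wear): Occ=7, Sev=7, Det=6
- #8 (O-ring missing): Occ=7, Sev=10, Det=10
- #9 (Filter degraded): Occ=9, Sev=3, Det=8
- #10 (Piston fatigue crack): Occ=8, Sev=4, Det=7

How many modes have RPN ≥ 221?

RPN = Severity × Occurrence × Detection:
  #1: 4 × 10 × 8 = 320
  #2: 5 × 9 × 7 = 315
  #3: 9 × 4 × 5 = 180
  #4: 10 × 6 × 4 = 240
  #5: 2 × 6 × 7 = 84
  #6: 4 × 5 × 2 = 40
  #7: 7 × 7 × 6 = 294
  #8: 10 × 7 × 10 = 700
  #9: 3 × 9 × 8 = 216
  #10: 4 × 8 × 7 = 224
Modes with RPN ≥ 221: #1 (320), #2 (315), #4 (240), #7 (294), #8 (700), #10 (224) → 6.

6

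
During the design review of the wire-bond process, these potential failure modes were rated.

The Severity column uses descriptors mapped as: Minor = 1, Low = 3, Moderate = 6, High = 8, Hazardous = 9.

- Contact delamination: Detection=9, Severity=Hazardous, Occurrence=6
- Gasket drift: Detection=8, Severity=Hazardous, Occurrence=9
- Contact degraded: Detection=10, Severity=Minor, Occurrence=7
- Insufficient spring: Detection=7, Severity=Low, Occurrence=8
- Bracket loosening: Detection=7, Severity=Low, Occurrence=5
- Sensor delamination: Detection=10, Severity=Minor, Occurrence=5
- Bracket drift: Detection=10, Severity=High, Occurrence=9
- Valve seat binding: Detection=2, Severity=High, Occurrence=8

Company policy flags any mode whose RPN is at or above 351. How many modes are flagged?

RPN = Severity × Occurrence × Detection:
  Contact delamination: 9 × 6 × 9 = 486
  Gasket drift: 9 × 9 × 8 = 648
  Contact degraded: 1 × 7 × 10 = 70
  Insufficient spring: 3 × 8 × 7 = 168
  Bracket loosening: 3 × 5 × 7 = 105
  Sensor delamination: 1 × 5 × 10 = 50
  Bracket drift: 8 × 9 × 10 = 720
  Valve seat binding: 8 × 8 × 2 = 128
Modes with RPN ≥ 351: Contact delamination (486), Gasket drift (648), Bracket drift (720) → 3.

3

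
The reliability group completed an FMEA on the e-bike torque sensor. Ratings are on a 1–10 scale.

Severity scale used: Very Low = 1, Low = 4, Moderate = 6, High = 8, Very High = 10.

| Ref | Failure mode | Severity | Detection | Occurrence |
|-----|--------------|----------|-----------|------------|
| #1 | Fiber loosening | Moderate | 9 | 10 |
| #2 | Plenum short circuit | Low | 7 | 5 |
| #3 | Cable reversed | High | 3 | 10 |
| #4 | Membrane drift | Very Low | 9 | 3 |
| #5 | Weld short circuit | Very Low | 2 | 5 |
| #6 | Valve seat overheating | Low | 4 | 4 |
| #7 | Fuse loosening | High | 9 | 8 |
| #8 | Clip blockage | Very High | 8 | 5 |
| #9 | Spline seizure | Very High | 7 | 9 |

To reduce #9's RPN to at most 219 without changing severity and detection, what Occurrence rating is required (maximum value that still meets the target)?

3

#9: S=10, O=9, D=7 → current RPN = 630.
Fixed product = 70. Need 70 × O ≤ 219, so O ≤ 219/70 = 3.13.
Maximum integer Occurrence rating = 3 (gives RPN 210; O=4 would give 280 > 219).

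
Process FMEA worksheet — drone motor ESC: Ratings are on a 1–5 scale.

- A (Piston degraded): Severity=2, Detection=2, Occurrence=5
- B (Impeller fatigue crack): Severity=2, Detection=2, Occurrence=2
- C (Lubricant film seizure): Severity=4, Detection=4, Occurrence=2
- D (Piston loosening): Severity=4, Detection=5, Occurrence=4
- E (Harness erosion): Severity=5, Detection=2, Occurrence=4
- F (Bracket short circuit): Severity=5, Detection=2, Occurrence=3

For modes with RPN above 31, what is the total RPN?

RPN = Severity × Occurrence × Detection:
  A: 2 × 5 × 2 = 20
  B: 2 × 2 × 2 = 8
  C: 4 × 2 × 4 = 32
  D: 4 × 4 × 5 = 80
  E: 5 × 4 × 2 = 40
  F: 5 × 3 × 2 = 30
RPN > 31: C (32), D (80), E (40).
Sum: 32 + 80 + 40 = 152.

152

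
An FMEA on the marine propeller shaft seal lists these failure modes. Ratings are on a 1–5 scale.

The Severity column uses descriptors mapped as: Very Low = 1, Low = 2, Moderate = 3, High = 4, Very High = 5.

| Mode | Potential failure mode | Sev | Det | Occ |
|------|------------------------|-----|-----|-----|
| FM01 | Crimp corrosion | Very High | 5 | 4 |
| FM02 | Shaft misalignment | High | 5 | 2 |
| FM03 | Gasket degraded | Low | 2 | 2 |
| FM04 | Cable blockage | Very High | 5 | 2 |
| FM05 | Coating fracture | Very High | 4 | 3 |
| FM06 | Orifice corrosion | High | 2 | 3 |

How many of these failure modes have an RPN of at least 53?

2

RPN = Severity × Occurrence × Detection:
  FM01: 5 × 4 × 5 = 100
  FM02: 4 × 2 × 5 = 40
  FM03: 2 × 2 × 2 = 8
  FM04: 5 × 2 × 5 = 50
  FM05: 5 × 3 × 4 = 60
  FM06: 4 × 3 × 2 = 24
Modes with RPN ≥ 53: FM01 (100), FM05 (60) → 2.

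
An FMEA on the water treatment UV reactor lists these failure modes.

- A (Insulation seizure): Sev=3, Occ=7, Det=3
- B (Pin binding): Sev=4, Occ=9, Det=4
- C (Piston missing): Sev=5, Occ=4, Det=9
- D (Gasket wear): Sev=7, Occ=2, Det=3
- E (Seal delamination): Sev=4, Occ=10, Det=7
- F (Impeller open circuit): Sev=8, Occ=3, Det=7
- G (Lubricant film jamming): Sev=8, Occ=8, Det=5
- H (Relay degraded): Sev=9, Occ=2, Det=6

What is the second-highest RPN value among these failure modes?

RPN = Severity × Occurrence × Detection:
  A: 3 × 7 × 3 = 63
  B: 4 × 9 × 4 = 144
  C: 5 × 4 × 9 = 180
  D: 7 × 2 × 3 = 42
  E: 4 × 10 × 7 = 280
  F: 8 × 3 × 7 = 168
  G: 8 × 8 × 5 = 320
  H: 9 × 2 × 6 = 108
Sorted descending: 320, 280, 180, 168, 144, 108, 63, 42.
The second-highest RPN is 280 (E).

280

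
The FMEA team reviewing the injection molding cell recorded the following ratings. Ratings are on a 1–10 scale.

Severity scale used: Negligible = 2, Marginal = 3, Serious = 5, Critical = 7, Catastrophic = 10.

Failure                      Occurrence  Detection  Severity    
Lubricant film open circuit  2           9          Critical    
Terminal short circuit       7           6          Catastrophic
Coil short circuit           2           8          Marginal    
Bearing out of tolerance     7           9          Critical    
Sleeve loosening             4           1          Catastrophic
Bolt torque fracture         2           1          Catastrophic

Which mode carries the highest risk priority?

RPN = Severity × Occurrence × Detection:
  Lubricant film open circuit: 7 × 2 × 9 = 126
  Terminal short circuit: 10 × 7 × 6 = 420
  Coil short circuit: 3 × 2 × 8 = 48
  Bearing out of tolerance: 7 × 7 × 9 = 441
  Sleeve loosening: 10 × 4 × 1 = 40
  Bolt torque fracture: 10 × 2 × 1 = 20
Highest RPN is 441 → Bearing out of tolerance.

Bearing out of tolerance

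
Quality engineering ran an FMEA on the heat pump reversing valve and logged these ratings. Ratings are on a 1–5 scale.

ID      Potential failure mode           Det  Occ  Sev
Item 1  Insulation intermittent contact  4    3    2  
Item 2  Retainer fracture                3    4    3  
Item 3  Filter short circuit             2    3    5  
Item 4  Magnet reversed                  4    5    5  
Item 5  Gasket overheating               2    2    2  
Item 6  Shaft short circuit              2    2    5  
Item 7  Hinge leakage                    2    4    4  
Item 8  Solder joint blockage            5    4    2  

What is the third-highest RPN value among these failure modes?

RPN = Severity × Occurrence × Detection:
  Item 1: 2 × 3 × 4 = 24
  Item 2: 3 × 4 × 3 = 36
  Item 3: 5 × 3 × 2 = 30
  Item 4: 5 × 5 × 4 = 100
  Item 5: 2 × 2 × 2 = 8
  Item 6: 5 × 2 × 2 = 20
  Item 7: 4 × 4 × 2 = 32
  Item 8: 2 × 4 × 5 = 40
Sorted descending: 100, 40, 36, 32, 30, 24, 20, 8.
The third-highest RPN is 36 (Item 2).

36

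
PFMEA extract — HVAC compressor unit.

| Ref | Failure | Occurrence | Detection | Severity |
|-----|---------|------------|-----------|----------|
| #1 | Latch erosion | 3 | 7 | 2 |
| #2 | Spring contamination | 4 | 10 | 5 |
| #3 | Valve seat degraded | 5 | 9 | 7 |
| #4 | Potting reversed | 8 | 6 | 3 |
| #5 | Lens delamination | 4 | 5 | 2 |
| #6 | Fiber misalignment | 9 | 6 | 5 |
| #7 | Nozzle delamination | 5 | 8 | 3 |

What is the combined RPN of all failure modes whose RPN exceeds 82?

RPN = Severity × Occurrence × Detection:
  #1: 2 × 3 × 7 = 42
  #2: 5 × 4 × 10 = 200
  #3: 7 × 5 × 9 = 315
  #4: 3 × 8 × 6 = 144
  #5: 2 × 4 × 5 = 40
  #6: 5 × 9 × 6 = 270
  #7: 3 × 5 × 8 = 120
RPN > 82: #2 (200), #3 (315), #4 (144), #6 (270), #7 (120).
Sum: 200 + 315 + 144 + 270 + 120 = 1049.

1049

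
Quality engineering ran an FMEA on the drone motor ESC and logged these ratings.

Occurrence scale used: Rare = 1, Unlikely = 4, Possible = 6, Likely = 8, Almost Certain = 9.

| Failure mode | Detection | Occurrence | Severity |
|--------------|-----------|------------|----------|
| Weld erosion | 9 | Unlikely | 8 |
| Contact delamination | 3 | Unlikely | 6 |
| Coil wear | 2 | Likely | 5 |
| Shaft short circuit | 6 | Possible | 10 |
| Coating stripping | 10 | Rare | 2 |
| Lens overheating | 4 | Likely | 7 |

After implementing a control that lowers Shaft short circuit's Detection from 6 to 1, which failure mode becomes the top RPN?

Weld erosion

RPN = Severity × Occurrence × Detection:
  Weld erosion: 8 × 4 × 9 = 288
  Contact delamination: 6 × 4 × 3 = 72
  Coil wear: 5 × 8 × 2 = 80
  Shaft short circuit: 10 × 6 × 6 = 360
  Coating stripping: 2 × 1 × 10 = 20
  Lens overheating: 7 × 8 × 4 = 224
After action: Shaft short circuit → 10 × 6 × 1 = 60.
Revised RPNs: Weld erosion=288, Lens overheating=224, Coil wear=80, Contact delamination=72, Shaft short circuit=60, Coating stripping=20.
Highest is now Weld erosion (288).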